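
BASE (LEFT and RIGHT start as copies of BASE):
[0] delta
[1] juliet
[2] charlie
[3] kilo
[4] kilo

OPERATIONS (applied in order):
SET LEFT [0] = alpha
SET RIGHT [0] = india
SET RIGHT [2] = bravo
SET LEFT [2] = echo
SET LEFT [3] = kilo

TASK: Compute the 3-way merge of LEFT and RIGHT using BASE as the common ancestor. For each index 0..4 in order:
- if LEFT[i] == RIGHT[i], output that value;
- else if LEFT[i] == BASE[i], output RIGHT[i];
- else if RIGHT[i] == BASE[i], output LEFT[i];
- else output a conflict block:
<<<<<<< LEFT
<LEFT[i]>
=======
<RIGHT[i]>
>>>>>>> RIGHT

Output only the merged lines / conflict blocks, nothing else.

Final LEFT:  [alpha, juliet, echo, kilo, kilo]
Final RIGHT: [india, juliet, bravo, kilo, kilo]
i=0: BASE=delta L=alpha R=india all differ -> CONFLICT
i=1: L=juliet R=juliet -> agree -> juliet
i=2: BASE=charlie L=echo R=bravo all differ -> CONFLICT
i=3: L=kilo R=kilo -> agree -> kilo
i=4: L=kilo R=kilo -> agree -> kilo

Answer: <<<<<<< LEFT
alpha
=======
india
>>>>>>> RIGHT
juliet
<<<<<<< LEFT
echo
=======
bravo
>>>>>>> RIGHT
kilo
kilo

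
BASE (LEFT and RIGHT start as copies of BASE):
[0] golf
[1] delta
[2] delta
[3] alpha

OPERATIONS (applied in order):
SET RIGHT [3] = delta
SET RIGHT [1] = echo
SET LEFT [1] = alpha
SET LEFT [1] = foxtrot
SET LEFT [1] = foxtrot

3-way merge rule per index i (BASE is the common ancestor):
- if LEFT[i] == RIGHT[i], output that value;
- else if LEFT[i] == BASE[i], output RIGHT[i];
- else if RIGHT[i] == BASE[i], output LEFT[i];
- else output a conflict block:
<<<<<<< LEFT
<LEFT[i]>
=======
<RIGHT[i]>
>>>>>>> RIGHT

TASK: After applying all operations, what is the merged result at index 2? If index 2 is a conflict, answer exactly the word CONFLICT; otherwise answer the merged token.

Answer: delta

Derivation:
Final LEFT:  [golf, foxtrot, delta, alpha]
Final RIGHT: [golf, echo, delta, delta]
i=0: L=golf R=golf -> agree -> golf
i=1: BASE=delta L=foxtrot R=echo all differ -> CONFLICT
i=2: L=delta R=delta -> agree -> delta
i=3: L=alpha=BASE, R=delta -> take RIGHT -> delta
Index 2 -> delta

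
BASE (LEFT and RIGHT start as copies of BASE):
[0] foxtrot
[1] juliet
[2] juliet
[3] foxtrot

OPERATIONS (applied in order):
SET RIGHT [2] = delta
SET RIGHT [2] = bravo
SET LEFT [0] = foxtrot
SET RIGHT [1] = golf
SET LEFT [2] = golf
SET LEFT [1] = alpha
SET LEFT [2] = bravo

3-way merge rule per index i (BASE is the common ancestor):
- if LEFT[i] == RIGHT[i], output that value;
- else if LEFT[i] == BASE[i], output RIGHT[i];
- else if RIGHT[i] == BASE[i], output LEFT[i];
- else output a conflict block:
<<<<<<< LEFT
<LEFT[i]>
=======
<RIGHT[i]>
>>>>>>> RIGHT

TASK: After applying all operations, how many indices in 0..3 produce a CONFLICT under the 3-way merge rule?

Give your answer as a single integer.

Final LEFT:  [foxtrot, alpha, bravo, foxtrot]
Final RIGHT: [foxtrot, golf, bravo, foxtrot]
i=0: L=foxtrot R=foxtrot -> agree -> foxtrot
i=1: BASE=juliet L=alpha R=golf all differ -> CONFLICT
i=2: L=bravo R=bravo -> agree -> bravo
i=3: L=foxtrot R=foxtrot -> agree -> foxtrot
Conflict count: 1

Answer: 1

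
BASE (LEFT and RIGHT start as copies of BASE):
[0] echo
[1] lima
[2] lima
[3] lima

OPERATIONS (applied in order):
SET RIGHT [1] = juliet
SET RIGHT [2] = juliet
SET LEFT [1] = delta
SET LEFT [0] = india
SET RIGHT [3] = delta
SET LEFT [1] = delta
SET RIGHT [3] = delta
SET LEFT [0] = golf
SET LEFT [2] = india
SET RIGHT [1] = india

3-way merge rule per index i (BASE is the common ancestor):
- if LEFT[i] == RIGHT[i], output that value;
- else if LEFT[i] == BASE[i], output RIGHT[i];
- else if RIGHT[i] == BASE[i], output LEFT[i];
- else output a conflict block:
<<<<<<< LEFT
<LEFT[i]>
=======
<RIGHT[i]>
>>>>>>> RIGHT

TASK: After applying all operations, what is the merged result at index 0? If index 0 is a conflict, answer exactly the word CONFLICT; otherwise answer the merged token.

Final LEFT:  [golf, delta, india, lima]
Final RIGHT: [echo, india, juliet, delta]
i=0: L=golf, R=echo=BASE -> take LEFT -> golf
i=1: BASE=lima L=delta R=india all differ -> CONFLICT
i=2: BASE=lima L=india R=juliet all differ -> CONFLICT
i=3: L=lima=BASE, R=delta -> take RIGHT -> delta
Index 0 -> golf

Answer: golf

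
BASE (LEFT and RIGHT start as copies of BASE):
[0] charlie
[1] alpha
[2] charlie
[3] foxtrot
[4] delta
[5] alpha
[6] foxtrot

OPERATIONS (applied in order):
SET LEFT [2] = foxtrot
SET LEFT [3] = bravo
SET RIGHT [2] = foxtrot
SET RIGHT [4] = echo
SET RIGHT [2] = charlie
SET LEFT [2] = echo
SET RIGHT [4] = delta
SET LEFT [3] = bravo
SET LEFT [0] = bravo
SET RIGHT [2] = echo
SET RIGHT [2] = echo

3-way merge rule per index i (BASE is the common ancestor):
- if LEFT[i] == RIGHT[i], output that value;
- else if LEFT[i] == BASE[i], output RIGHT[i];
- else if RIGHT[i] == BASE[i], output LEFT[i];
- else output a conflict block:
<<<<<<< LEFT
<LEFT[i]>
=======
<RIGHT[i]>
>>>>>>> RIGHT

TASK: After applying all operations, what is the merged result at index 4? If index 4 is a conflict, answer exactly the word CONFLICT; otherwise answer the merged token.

Answer: delta

Derivation:
Final LEFT:  [bravo, alpha, echo, bravo, delta, alpha, foxtrot]
Final RIGHT: [charlie, alpha, echo, foxtrot, delta, alpha, foxtrot]
i=0: L=bravo, R=charlie=BASE -> take LEFT -> bravo
i=1: L=alpha R=alpha -> agree -> alpha
i=2: L=echo R=echo -> agree -> echo
i=3: L=bravo, R=foxtrot=BASE -> take LEFT -> bravo
i=4: L=delta R=delta -> agree -> delta
i=5: L=alpha R=alpha -> agree -> alpha
i=6: L=foxtrot R=foxtrot -> agree -> foxtrot
Index 4 -> delta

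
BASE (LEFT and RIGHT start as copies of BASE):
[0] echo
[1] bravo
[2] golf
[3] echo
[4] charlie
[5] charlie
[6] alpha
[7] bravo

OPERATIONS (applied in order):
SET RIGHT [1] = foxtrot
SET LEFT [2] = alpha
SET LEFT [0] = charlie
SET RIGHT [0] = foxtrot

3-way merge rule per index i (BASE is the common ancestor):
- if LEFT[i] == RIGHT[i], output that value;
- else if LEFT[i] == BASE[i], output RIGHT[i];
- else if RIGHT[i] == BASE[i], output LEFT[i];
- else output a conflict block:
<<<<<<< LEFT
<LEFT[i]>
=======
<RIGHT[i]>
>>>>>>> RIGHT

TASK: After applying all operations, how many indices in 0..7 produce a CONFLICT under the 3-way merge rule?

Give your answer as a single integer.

Answer: 1

Derivation:
Final LEFT:  [charlie, bravo, alpha, echo, charlie, charlie, alpha, bravo]
Final RIGHT: [foxtrot, foxtrot, golf, echo, charlie, charlie, alpha, bravo]
i=0: BASE=echo L=charlie R=foxtrot all differ -> CONFLICT
i=1: L=bravo=BASE, R=foxtrot -> take RIGHT -> foxtrot
i=2: L=alpha, R=golf=BASE -> take LEFT -> alpha
i=3: L=echo R=echo -> agree -> echo
i=4: L=charlie R=charlie -> agree -> charlie
i=5: L=charlie R=charlie -> agree -> charlie
i=6: L=alpha R=alpha -> agree -> alpha
i=7: L=bravo R=bravo -> agree -> bravo
Conflict count: 1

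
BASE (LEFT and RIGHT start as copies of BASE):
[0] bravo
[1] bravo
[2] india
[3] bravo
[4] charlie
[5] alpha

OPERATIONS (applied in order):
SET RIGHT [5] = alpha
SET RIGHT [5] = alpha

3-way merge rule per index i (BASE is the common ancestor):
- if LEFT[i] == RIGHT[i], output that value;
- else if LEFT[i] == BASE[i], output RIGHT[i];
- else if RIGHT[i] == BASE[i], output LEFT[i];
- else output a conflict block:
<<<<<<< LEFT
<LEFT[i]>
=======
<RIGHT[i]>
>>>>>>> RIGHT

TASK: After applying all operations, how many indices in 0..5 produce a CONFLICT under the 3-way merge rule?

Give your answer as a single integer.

Final LEFT:  [bravo, bravo, india, bravo, charlie, alpha]
Final RIGHT: [bravo, bravo, india, bravo, charlie, alpha]
i=0: L=bravo R=bravo -> agree -> bravo
i=1: L=bravo R=bravo -> agree -> bravo
i=2: L=india R=india -> agree -> india
i=3: L=bravo R=bravo -> agree -> bravo
i=4: L=charlie R=charlie -> agree -> charlie
i=5: L=alpha R=alpha -> agree -> alpha
Conflict count: 0

Answer: 0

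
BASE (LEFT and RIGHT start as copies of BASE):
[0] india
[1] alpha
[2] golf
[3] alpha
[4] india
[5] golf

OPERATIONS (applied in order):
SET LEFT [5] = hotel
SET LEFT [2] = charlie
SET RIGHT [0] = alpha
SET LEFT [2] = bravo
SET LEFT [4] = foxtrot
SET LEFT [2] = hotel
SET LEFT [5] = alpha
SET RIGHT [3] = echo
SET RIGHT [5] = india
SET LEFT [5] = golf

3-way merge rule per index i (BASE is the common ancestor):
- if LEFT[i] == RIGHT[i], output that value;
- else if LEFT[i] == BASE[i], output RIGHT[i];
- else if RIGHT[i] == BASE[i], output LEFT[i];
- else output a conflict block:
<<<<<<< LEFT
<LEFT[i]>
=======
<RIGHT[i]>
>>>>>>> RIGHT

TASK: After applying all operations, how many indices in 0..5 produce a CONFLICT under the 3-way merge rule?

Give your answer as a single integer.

Final LEFT:  [india, alpha, hotel, alpha, foxtrot, golf]
Final RIGHT: [alpha, alpha, golf, echo, india, india]
i=0: L=india=BASE, R=alpha -> take RIGHT -> alpha
i=1: L=alpha R=alpha -> agree -> alpha
i=2: L=hotel, R=golf=BASE -> take LEFT -> hotel
i=3: L=alpha=BASE, R=echo -> take RIGHT -> echo
i=4: L=foxtrot, R=india=BASE -> take LEFT -> foxtrot
i=5: L=golf=BASE, R=india -> take RIGHT -> india
Conflict count: 0

Answer: 0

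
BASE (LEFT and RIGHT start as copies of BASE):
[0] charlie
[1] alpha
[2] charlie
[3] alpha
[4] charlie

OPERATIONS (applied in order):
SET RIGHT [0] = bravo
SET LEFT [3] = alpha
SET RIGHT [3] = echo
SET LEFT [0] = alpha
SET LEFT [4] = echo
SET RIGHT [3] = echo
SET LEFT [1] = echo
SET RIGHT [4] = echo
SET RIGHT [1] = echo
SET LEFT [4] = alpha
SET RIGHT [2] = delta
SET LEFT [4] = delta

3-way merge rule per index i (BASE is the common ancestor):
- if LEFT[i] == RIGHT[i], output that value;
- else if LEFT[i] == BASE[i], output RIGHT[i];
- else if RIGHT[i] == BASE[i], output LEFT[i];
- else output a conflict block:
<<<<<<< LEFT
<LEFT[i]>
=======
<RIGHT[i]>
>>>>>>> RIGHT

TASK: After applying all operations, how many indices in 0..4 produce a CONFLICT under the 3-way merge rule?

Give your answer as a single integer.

Final LEFT:  [alpha, echo, charlie, alpha, delta]
Final RIGHT: [bravo, echo, delta, echo, echo]
i=0: BASE=charlie L=alpha R=bravo all differ -> CONFLICT
i=1: L=echo R=echo -> agree -> echo
i=2: L=charlie=BASE, R=delta -> take RIGHT -> delta
i=3: L=alpha=BASE, R=echo -> take RIGHT -> echo
i=4: BASE=charlie L=delta R=echo all differ -> CONFLICT
Conflict count: 2

Answer: 2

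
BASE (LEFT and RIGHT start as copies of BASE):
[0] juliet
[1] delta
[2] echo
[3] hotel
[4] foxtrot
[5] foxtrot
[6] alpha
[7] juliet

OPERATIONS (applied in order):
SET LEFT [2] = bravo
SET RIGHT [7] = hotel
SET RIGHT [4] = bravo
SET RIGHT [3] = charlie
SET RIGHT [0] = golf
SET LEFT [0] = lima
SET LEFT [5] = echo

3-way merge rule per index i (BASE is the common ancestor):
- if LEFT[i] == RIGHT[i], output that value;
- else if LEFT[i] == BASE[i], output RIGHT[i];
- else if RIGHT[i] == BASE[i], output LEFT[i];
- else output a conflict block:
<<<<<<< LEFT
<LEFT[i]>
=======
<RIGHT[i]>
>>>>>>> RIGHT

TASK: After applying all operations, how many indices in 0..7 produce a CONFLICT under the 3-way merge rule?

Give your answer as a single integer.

Final LEFT:  [lima, delta, bravo, hotel, foxtrot, echo, alpha, juliet]
Final RIGHT: [golf, delta, echo, charlie, bravo, foxtrot, alpha, hotel]
i=0: BASE=juliet L=lima R=golf all differ -> CONFLICT
i=1: L=delta R=delta -> agree -> delta
i=2: L=bravo, R=echo=BASE -> take LEFT -> bravo
i=3: L=hotel=BASE, R=charlie -> take RIGHT -> charlie
i=4: L=foxtrot=BASE, R=bravo -> take RIGHT -> bravo
i=5: L=echo, R=foxtrot=BASE -> take LEFT -> echo
i=6: L=alpha R=alpha -> agree -> alpha
i=7: L=juliet=BASE, R=hotel -> take RIGHT -> hotel
Conflict count: 1

Answer: 1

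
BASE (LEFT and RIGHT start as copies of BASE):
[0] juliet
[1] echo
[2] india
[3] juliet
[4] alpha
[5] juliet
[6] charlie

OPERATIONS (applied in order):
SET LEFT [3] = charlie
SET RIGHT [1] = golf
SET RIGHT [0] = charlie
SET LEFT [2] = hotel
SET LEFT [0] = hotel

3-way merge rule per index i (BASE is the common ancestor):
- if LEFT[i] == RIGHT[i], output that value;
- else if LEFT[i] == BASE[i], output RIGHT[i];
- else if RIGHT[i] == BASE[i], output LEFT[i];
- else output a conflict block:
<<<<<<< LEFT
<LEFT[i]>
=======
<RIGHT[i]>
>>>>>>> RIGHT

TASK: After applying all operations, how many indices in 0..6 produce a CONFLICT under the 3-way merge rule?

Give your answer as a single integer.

Answer: 1

Derivation:
Final LEFT:  [hotel, echo, hotel, charlie, alpha, juliet, charlie]
Final RIGHT: [charlie, golf, india, juliet, alpha, juliet, charlie]
i=0: BASE=juliet L=hotel R=charlie all differ -> CONFLICT
i=1: L=echo=BASE, R=golf -> take RIGHT -> golf
i=2: L=hotel, R=india=BASE -> take LEFT -> hotel
i=3: L=charlie, R=juliet=BASE -> take LEFT -> charlie
i=4: L=alpha R=alpha -> agree -> alpha
i=5: L=juliet R=juliet -> agree -> juliet
i=6: L=charlie R=charlie -> agree -> charlie
Conflict count: 1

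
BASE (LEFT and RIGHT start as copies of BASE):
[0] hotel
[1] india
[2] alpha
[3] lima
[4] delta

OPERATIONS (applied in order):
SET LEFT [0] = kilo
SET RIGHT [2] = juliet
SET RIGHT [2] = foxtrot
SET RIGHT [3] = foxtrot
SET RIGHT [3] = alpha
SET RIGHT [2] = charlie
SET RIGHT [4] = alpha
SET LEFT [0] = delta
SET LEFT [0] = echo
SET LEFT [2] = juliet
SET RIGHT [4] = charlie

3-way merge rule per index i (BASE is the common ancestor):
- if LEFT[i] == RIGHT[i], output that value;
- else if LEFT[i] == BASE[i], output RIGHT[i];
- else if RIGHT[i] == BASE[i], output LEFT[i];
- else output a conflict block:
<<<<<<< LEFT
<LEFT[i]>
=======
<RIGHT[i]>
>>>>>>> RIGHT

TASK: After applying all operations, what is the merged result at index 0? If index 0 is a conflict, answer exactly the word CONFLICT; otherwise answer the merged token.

Answer: echo

Derivation:
Final LEFT:  [echo, india, juliet, lima, delta]
Final RIGHT: [hotel, india, charlie, alpha, charlie]
i=0: L=echo, R=hotel=BASE -> take LEFT -> echo
i=1: L=india R=india -> agree -> india
i=2: BASE=alpha L=juliet R=charlie all differ -> CONFLICT
i=3: L=lima=BASE, R=alpha -> take RIGHT -> alpha
i=4: L=delta=BASE, R=charlie -> take RIGHT -> charlie
Index 0 -> echo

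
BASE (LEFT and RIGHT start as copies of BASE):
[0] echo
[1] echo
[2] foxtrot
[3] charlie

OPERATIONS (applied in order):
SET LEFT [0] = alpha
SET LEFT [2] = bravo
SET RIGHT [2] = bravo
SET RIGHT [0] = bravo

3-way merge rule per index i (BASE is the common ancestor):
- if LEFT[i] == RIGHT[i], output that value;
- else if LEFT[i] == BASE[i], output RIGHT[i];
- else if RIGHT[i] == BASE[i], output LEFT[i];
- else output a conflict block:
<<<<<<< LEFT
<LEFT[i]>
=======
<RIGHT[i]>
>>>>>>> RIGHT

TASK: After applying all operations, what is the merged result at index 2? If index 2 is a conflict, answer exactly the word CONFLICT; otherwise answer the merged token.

Final LEFT:  [alpha, echo, bravo, charlie]
Final RIGHT: [bravo, echo, bravo, charlie]
i=0: BASE=echo L=alpha R=bravo all differ -> CONFLICT
i=1: L=echo R=echo -> agree -> echo
i=2: L=bravo R=bravo -> agree -> bravo
i=3: L=charlie R=charlie -> agree -> charlie
Index 2 -> bravo

Answer: bravo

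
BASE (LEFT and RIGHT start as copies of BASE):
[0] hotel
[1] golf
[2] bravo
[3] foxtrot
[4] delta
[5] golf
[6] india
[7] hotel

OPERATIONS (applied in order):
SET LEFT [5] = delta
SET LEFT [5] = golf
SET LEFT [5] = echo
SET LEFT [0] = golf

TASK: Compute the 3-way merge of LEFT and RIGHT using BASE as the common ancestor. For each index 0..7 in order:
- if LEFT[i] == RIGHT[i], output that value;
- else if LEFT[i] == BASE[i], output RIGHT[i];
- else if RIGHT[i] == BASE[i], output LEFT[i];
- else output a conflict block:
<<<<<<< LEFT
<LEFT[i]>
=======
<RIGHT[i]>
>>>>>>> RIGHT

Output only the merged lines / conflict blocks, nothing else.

Answer: golf
golf
bravo
foxtrot
delta
echo
india
hotel

Derivation:
Final LEFT:  [golf, golf, bravo, foxtrot, delta, echo, india, hotel]
Final RIGHT: [hotel, golf, bravo, foxtrot, delta, golf, india, hotel]
i=0: L=golf, R=hotel=BASE -> take LEFT -> golf
i=1: L=golf R=golf -> agree -> golf
i=2: L=bravo R=bravo -> agree -> bravo
i=3: L=foxtrot R=foxtrot -> agree -> foxtrot
i=4: L=delta R=delta -> agree -> delta
i=5: L=echo, R=golf=BASE -> take LEFT -> echo
i=6: L=india R=india -> agree -> india
i=7: L=hotel R=hotel -> agree -> hotel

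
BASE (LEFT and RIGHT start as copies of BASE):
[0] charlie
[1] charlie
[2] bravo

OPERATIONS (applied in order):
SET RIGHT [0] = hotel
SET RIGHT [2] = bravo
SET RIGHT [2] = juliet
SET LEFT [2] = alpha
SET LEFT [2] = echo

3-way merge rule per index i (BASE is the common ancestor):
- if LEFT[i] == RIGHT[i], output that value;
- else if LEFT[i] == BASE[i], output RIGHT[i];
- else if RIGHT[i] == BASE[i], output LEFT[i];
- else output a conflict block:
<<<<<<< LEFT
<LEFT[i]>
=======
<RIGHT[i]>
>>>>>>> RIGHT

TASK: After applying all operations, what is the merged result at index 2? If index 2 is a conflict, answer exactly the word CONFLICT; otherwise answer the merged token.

Answer: CONFLICT

Derivation:
Final LEFT:  [charlie, charlie, echo]
Final RIGHT: [hotel, charlie, juliet]
i=0: L=charlie=BASE, R=hotel -> take RIGHT -> hotel
i=1: L=charlie R=charlie -> agree -> charlie
i=2: BASE=bravo L=echo R=juliet all differ -> CONFLICT
Index 2 -> CONFLICT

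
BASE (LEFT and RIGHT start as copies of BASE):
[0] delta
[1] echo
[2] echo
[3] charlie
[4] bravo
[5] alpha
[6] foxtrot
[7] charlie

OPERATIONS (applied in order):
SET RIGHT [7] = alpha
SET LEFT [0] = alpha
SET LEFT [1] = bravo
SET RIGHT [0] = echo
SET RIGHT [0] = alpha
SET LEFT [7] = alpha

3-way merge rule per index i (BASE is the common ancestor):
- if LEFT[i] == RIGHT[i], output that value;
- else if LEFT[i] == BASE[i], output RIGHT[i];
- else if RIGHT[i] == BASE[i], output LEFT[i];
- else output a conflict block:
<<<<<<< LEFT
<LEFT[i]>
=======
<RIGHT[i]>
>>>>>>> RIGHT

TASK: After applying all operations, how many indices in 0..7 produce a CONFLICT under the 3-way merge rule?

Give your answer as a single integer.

Final LEFT:  [alpha, bravo, echo, charlie, bravo, alpha, foxtrot, alpha]
Final RIGHT: [alpha, echo, echo, charlie, bravo, alpha, foxtrot, alpha]
i=0: L=alpha R=alpha -> agree -> alpha
i=1: L=bravo, R=echo=BASE -> take LEFT -> bravo
i=2: L=echo R=echo -> agree -> echo
i=3: L=charlie R=charlie -> agree -> charlie
i=4: L=bravo R=bravo -> agree -> bravo
i=5: L=alpha R=alpha -> agree -> alpha
i=6: L=foxtrot R=foxtrot -> agree -> foxtrot
i=7: L=alpha R=alpha -> agree -> alpha
Conflict count: 0

Answer: 0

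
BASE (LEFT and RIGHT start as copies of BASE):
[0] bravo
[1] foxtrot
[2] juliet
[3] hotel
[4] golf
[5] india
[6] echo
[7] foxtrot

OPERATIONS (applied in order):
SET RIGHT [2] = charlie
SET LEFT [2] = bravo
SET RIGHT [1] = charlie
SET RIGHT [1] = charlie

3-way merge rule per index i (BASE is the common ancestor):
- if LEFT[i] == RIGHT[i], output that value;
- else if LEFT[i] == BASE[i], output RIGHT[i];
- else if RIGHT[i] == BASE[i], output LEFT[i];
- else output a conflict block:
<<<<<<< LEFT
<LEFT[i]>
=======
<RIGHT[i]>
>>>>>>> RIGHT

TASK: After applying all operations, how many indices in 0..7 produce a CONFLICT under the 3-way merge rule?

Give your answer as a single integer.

Answer: 1

Derivation:
Final LEFT:  [bravo, foxtrot, bravo, hotel, golf, india, echo, foxtrot]
Final RIGHT: [bravo, charlie, charlie, hotel, golf, india, echo, foxtrot]
i=0: L=bravo R=bravo -> agree -> bravo
i=1: L=foxtrot=BASE, R=charlie -> take RIGHT -> charlie
i=2: BASE=juliet L=bravo R=charlie all differ -> CONFLICT
i=3: L=hotel R=hotel -> agree -> hotel
i=4: L=golf R=golf -> agree -> golf
i=5: L=india R=india -> agree -> india
i=6: L=echo R=echo -> agree -> echo
i=7: L=foxtrot R=foxtrot -> agree -> foxtrot
Conflict count: 1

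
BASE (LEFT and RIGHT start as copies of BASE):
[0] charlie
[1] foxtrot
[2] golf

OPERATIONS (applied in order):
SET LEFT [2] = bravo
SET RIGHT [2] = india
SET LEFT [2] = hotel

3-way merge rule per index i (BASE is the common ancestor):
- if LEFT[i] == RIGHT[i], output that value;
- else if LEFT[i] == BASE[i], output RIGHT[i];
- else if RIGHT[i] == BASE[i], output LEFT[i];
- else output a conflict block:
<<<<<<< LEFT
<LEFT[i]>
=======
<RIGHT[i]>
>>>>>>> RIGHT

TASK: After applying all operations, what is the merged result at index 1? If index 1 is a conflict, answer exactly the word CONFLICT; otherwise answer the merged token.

Answer: foxtrot

Derivation:
Final LEFT:  [charlie, foxtrot, hotel]
Final RIGHT: [charlie, foxtrot, india]
i=0: L=charlie R=charlie -> agree -> charlie
i=1: L=foxtrot R=foxtrot -> agree -> foxtrot
i=2: BASE=golf L=hotel R=india all differ -> CONFLICT
Index 1 -> foxtrot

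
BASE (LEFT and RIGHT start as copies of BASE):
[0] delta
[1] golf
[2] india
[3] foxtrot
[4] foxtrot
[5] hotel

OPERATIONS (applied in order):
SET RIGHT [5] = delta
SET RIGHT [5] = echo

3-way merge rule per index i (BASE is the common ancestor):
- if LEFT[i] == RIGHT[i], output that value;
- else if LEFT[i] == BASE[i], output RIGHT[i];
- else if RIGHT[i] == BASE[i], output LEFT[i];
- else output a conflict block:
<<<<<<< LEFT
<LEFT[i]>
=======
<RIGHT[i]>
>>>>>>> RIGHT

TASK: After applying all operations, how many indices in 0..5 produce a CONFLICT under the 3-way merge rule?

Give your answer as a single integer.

Final LEFT:  [delta, golf, india, foxtrot, foxtrot, hotel]
Final RIGHT: [delta, golf, india, foxtrot, foxtrot, echo]
i=0: L=delta R=delta -> agree -> delta
i=1: L=golf R=golf -> agree -> golf
i=2: L=india R=india -> agree -> india
i=3: L=foxtrot R=foxtrot -> agree -> foxtrot
i=4: L=foxtrot R=foxtrot -> agree -> foxtrot
i=5: L=hotel=BASE, R=echo -> take RIGHT -> echo
Conflict count: 0

Answer: 0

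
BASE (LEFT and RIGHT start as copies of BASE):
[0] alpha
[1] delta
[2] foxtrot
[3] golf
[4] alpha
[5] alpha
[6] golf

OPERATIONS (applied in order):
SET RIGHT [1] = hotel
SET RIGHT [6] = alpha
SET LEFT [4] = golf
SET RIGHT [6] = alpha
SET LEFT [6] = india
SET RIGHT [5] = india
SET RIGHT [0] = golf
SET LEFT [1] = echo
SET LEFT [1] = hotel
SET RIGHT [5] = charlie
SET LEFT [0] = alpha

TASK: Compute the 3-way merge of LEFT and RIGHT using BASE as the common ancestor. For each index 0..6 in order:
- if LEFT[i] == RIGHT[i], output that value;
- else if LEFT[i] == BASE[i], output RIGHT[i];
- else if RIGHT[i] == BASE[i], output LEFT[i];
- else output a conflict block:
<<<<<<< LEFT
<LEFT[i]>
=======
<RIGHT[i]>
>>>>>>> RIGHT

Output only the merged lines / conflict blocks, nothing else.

Final LEFT:  [alpha, hotel, foxtrot, golf, golf, alpha, india]
Final RIGHT: [golf, hotel, foxtrot, golf, alpha, charlie, alpha]
i=0: L=alpha=BASE, R=golf -> take RIGHT -> golf
i=1: L=hotel R=hotel -> agree -> hotel
i=2: L=foxtrot R=foxtrot -> agree -> foxtrot
i=3: L=golf R=golf -> agree -> golf
i=4: L=golf, R=alpha=BASE -> take LEFT -> golf
i=5: L=alpha=BASE, R=charlie -> take RIGHT -> charlie
i=6: BASE=golf L=india R=alpha all differ -> CONFLICT

Answer: golf
hotel
foxtrot
golf
golf
charlie
<<<<<<< LEFT
india
=======
alpha
>>>>>>> RIGHT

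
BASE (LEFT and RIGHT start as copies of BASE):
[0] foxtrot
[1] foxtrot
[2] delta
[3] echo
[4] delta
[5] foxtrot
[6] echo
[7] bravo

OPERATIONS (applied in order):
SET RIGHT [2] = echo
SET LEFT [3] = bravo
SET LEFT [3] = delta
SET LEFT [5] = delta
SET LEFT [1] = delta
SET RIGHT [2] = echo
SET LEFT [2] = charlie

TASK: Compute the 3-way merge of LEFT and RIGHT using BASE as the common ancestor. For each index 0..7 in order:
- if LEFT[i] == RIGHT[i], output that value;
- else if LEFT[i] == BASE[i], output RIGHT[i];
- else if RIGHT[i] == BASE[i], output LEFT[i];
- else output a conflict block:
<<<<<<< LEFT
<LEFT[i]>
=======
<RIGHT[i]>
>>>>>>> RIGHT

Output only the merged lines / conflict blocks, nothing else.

Answer: foxtrot
delta
<<<<<<< LEFT
charlie
=======
echo
>>>>>>> RIGHT
delta
delta
delta
echo
bravo

Derivation:
Final LEFT:  [foxtrot, delta, charlie, delta, delta, delta, echo, bravo]
Final RIGHT: [foxtrot, foxtrot, echo, echo, delta, foxtrot, echo, bravo]
i=0: L=foxtrot R=foxtrot -> agree -> foxtrot
i=1: L=delta, R=foxtrot=BASE -> take LEFT -> delta
i=2: BASE=delta L=charlie R=echo all differ -> CONFLICT
i=3: L=delta, R=echo=BASE -> take LEFT -> delta
i=4: L=delta R=delta -> agree -> delta
i=5: L=delta, R=foxtrot=BASE -> take LEFT -> delta
i=6: L=echo R=echo -> agree -> echo
i=7: L=bravo R=bravo -> agree -> bravo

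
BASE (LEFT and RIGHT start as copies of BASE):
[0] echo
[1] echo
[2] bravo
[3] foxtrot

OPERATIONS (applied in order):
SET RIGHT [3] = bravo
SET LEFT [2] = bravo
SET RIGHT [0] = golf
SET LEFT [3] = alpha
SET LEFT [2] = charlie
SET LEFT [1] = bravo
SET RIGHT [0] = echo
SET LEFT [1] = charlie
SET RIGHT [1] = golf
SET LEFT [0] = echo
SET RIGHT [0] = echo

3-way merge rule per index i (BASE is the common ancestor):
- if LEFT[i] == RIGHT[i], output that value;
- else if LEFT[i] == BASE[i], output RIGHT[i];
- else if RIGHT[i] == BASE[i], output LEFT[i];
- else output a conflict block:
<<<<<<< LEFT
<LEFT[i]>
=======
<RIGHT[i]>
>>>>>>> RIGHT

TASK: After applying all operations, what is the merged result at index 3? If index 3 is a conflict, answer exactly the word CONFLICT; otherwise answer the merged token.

Final LEFT:  [echo, charlie, charlie, alpha]
Final RIGHT: [echo, golf, bravo, bravo]
i=0: L=echo R=echo -> agree -> echo
i=1: BASE=echo L=charlie R=golf all differ -> CONFLICT
i=2: L=charlie, R=bravo=BASE -> take LEFT -> charlie
i=3: BASE=foxtrot L=alpha R=bravo all differ -> CONFLICT
Index 3 -> CONFLICT

Answer: CONFLICT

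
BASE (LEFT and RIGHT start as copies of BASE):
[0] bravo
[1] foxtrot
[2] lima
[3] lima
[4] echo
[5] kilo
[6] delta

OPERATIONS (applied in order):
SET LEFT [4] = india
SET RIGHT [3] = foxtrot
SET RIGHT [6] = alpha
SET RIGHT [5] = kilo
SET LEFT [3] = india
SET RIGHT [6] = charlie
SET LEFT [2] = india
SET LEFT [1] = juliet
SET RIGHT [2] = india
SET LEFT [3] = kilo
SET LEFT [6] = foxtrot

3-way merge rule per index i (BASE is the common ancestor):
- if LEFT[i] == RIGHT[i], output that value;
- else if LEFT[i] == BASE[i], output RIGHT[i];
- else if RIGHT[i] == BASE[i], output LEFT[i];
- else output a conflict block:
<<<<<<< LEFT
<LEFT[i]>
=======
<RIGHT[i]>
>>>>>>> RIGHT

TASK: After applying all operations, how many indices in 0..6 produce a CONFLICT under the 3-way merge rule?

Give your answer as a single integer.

Answer: 2

Derivation:
Final LEFT:  [bravo, juliet, india, kilo, india, kilo, foxtrot]
Final RIGHT: [bravo, foxtrot, india, foxtrot, echo, kilo, charlie]
i=0: L=bravo R=bravo -> agree -> bravo
i=1: L=juliet, R=foxtrot=BASE -> take LEFT -> juliet
i=2: L=india R=india -> agree -> india
i=3: BASE=lima L=kilo R=foxtrot all differ -> CONFLICT
i=4: L=india, R=echo=BASE -> take LEFT -> india
i=5: L=kilo R=kilo -> agree -> kilo
i=6: BASE=delta L=foxtrot R=charlie all differ -> CONFLICT
Conflict count: 2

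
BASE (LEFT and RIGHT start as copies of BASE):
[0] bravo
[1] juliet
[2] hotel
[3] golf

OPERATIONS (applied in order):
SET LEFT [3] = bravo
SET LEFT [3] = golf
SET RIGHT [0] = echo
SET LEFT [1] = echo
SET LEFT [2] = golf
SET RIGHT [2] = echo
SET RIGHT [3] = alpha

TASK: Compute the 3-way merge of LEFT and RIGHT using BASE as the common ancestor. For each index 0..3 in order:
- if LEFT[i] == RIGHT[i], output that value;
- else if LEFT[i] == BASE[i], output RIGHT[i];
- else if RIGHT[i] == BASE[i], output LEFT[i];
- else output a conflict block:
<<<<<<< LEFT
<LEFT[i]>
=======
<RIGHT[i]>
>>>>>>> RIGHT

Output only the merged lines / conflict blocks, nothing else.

Final LEFT:  [bravo, echo, golf, golf]
Final RIGHT: [echo, juliet, echo, alpha]
i=0: L=bravo=BASE, R=echo -> take RIGHT -> echo
i=1: L=echo, R=juliet=BASE -> take LEFT -> echo
i=2: BASE=hotel L=golf R=echo all differ -> CONFLICT
i=3: L=golf=BASE, R=alpha -> take RIGHT -> alpha

Answer: echo
echo
<<<<<<< LEFT
golf
=======
echo
>>>>>>> RIGHT
alpha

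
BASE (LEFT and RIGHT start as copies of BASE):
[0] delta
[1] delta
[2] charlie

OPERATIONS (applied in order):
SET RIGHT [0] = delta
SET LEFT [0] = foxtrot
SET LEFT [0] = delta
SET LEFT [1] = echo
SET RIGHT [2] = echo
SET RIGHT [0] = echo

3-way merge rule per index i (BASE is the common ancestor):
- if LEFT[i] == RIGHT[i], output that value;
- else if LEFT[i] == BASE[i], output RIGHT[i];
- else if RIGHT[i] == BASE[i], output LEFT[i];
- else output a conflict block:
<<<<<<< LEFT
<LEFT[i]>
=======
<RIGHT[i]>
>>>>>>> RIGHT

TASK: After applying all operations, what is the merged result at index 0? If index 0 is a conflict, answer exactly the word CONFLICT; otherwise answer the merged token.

Answer: echo

Derivation:
Final LEFT:  [delta, echo, charlie]
Final RIGHT: [echo, delta, echo]
i=0: L=delta=BASE, R=echo -> take RIGHT -> echo
i=1: L=echo, R=delta=BASE -> take LEFT -> echo
i=2: L=charlie=BASE, R=echo -> take RIGHT -> echo
Index 0 -> echo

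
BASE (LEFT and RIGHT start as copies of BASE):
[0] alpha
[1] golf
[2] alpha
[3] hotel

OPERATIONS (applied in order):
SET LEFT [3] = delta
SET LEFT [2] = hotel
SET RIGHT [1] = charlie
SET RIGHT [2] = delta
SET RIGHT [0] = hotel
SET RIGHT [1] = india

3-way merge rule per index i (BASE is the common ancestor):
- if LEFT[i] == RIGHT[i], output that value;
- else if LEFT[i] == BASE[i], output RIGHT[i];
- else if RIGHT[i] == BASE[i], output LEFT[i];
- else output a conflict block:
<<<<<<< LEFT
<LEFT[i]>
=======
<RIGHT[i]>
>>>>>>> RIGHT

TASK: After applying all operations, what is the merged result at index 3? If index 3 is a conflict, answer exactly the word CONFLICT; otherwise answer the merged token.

Answer: delta

Derivation:
Final LEFT:  [alpha, golf, hotel, delta]
Final RIGHT: [hotel, india, delta, hotel]
i=0: L=alpha=BASE, R=hotel -> take RIGHT -> hotel
i=1: L=golf=BASE, R=india -> take RIGHT -> india
i=2: BASE=alpha L=hotel R=delta all differ -> CONFLICT
i=3: L=delta, R=hotel=BASE -> take LEFT -> delta
Index 3 -> delta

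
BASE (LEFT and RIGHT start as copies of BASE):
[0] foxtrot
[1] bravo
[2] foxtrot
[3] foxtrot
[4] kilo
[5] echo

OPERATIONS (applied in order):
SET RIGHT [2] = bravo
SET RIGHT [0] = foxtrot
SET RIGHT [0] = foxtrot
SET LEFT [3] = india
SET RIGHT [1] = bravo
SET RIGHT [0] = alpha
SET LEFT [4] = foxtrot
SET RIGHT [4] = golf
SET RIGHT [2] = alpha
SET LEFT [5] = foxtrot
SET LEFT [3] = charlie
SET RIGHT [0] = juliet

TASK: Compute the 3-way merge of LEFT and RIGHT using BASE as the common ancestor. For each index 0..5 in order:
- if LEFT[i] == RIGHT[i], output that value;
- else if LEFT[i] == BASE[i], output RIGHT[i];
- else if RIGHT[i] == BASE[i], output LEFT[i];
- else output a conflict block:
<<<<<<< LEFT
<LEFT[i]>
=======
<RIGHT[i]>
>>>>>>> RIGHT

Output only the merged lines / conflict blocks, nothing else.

Answer: juliet
bravo
alpha
charlie
<<<<<<< LEFT
foxtrot
=======
golf
>>>>>>> RIGHT
foxtrot

Derivation:
Final LEFT:  [foxtrot, bravo, foxtrot, charlie, foxtrot, foxtrot]
Final RIGHT: [juliet, bravo, alpha, foxtrot, golf, echo]
i=0: L=foxtrot=BASE, R=juliet -> take RIGHT -> juliet
i=1: L=bravo R=bravo -> agree -> bravo
i=2: L=foxtrot=BASE, R=alpha -> take RIGHT -> alpha
i=3: L=charlie, R=foxtrot=BASE -> take LEFT -> charlie
i=4: BASE=kilo L=foxtrot R=golf all differ -> CONFLICT
i=5: L=foxtrot, R=echo=BASE -> take LEFT -> foxtrot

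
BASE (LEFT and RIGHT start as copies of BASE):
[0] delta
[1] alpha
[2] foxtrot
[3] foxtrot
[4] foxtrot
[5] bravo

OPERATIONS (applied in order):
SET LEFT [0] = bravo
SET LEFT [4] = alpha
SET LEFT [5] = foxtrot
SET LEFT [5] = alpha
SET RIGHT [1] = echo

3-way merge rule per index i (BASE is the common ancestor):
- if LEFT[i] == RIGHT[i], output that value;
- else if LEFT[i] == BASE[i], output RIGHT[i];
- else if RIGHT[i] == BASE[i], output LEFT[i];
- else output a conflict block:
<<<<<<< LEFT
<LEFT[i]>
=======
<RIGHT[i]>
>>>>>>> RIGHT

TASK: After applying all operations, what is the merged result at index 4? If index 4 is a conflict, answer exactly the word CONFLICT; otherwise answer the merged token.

Final LEFT:  [bravo, alpha, foxtrot, foxtrot, alpha, alpha]
Final RIGHT: [delta, echo, foxtrot, foxtrot, foxtrot, bravo]
i=0: L=bravo, R=delta=BASE -> take LEFT -> bravo
i=1: L=alpha=BASE, R=echo -> take RIGHT -> echo
i=2: L=foxtrot R=foxtrot -> agree -> foxtrot
i=3: L=foxtrot R=foxtrot -> agree -> foxtrot
i=4: L=alpha, R=foxtrot=BASE -> take LEFT -> alpha
i=5: L=alpha, R=bravo=BASE -> take LEFT -> alpha
Index 4 -> alpha

Answer: alpha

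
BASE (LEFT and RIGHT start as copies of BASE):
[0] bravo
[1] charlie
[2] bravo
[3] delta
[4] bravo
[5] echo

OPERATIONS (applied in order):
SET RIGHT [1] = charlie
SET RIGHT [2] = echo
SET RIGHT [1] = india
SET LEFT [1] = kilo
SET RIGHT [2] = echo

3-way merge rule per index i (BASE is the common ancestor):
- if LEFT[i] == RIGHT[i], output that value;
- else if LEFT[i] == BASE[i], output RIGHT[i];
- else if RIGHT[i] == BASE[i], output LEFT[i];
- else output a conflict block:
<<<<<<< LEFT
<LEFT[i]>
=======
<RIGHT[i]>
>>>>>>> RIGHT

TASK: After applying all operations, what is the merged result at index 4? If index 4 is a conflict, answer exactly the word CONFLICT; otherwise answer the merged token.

Final LEFT:  [bravo, kilo, bravo, delta, bravo, echo]
Final RIGHT: [bravo, india, echo, delta, bravo, echo]
i=0: L=bravo R=bravo -> agree -> bravo
i=1: BASE=charlie L=kilo R=india all differ -> CONFLICT
i=2: L=bravo=BASE, R=echo -> take RIGHT -> echo
i=3: L=delta R=delta -> agree -> delta
i=4: L=bravo R=bravo -> agree -> bravo
i=5: L=echo R=echo -> agree -> echo
Index 4 -> bravo

Answer: bravo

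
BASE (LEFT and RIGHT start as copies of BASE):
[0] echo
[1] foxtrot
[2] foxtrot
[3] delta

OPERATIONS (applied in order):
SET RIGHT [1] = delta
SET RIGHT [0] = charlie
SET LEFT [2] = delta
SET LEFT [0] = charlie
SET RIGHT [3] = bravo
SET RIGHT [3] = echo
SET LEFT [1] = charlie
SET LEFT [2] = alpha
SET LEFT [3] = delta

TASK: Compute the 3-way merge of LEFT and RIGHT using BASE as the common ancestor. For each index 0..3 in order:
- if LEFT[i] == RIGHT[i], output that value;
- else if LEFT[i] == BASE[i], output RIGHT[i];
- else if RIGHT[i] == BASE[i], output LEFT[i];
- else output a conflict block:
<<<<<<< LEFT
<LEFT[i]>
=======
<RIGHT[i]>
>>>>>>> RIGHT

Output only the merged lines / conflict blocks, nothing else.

Final LEFT:  [charlie, charlie, alpha, delta]
Final RIGHT: [charlie, delta, foxtrot, echo]
i=0: L=charlie R=charlie -> agree -> charlie
i=1: BASE=foxtrot L=charlie R=delta all differ -> CONFLICT
i=2: L=alpha, R=foxtrot=BASE -> take LEFT -> alpha
i=3: L=delta=BASE, R=echo -> take RIGHT -> echo

Answer: charlie
<<<<<<< LEFT
charlie
=======
delta
>>>>>>> RIGHT
alpha
echo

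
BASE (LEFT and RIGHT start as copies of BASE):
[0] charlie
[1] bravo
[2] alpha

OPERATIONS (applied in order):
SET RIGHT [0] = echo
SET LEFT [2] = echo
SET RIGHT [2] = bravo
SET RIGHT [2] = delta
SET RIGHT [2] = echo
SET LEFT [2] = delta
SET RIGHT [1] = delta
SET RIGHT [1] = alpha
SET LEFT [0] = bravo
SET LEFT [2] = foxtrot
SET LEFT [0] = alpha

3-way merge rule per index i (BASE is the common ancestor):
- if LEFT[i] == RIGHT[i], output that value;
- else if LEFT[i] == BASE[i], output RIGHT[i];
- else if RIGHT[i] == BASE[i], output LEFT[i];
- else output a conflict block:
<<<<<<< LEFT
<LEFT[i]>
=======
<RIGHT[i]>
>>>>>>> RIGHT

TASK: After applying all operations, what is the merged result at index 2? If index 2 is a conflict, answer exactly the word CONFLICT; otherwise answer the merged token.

Final LEFT:  [alpha, bravo, foxtrot]
Final RIGHT: [echo, alpha, echo]
i=0: BASE=charlie L=alpha R=echo all differ -> CONFLICT
i=1: L=bravo=BASE, R=alpha -> take RIGHT -> alpha
i=2: BASE=alpha L=foxtrot R=echo all differ -> CONFLICT
Index 2 -> CONFLICT

Answer: CONFLICT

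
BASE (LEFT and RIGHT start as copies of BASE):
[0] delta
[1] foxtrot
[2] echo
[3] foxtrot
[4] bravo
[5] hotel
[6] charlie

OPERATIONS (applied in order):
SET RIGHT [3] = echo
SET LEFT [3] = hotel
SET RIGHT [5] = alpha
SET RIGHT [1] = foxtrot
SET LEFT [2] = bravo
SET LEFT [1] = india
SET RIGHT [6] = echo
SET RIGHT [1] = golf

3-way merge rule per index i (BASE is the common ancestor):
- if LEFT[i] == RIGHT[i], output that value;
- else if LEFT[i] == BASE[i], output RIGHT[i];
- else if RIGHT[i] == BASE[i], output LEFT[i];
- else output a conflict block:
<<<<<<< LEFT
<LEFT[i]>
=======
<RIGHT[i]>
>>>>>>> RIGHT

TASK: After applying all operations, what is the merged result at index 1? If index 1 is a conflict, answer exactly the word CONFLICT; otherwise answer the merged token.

Answer: CONFLICT

Derivation:
Final LEFT:  [delta, india, bravo, hotel, bravo, hotel, charlie]
Final RIGHT: [delta, golf, echo, echo, bravo, alpha, echo]
i=0: L=delta R=delta -> agree -> delta
i=1: BASE=foxtrot L=india R=golf all differ -> CONFLICT
i=2: L=bravo, R=echo=BASE -> take LEFT -> bravo
i=3: BASE=foxtrot L=hotel R=echo all differ -> CONFLICT
i=4: L=bravo R=bravo -> agree -> bravo
i=5: L=hotel=BASE, R=alpha -> take RIGHT -> alpha
i=6: L=charlie=BASE, R=echo -> take RIGHT -> echo
Index 1 -> CONFLICT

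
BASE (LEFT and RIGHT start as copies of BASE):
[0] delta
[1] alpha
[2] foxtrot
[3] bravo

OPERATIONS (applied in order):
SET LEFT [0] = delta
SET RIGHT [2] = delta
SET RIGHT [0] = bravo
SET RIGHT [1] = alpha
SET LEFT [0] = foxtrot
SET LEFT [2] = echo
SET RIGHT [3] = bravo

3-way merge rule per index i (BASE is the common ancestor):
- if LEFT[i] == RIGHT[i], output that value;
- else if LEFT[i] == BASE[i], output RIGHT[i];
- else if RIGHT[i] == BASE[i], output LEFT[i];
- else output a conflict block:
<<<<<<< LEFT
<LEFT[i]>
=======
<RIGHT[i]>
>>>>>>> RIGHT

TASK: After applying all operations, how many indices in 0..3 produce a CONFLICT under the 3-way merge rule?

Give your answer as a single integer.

Final LEFT:  [foxtrot, alpha, echo, bravo]
Final RIGHT: [bravo, alpha, delta, bravo]
i=0: BASE=delta L=foxtrot R=bravo all differ -> CONFLICT
i=1: L=alpha R=alpha -> agree -> alpha
i=2: BASE=foxtrot L=echo R=delta all differ -> CONFLICT
i=3: L=bravo R=bravo -> agree -> bravo
Conflict count: 2

Answer: 2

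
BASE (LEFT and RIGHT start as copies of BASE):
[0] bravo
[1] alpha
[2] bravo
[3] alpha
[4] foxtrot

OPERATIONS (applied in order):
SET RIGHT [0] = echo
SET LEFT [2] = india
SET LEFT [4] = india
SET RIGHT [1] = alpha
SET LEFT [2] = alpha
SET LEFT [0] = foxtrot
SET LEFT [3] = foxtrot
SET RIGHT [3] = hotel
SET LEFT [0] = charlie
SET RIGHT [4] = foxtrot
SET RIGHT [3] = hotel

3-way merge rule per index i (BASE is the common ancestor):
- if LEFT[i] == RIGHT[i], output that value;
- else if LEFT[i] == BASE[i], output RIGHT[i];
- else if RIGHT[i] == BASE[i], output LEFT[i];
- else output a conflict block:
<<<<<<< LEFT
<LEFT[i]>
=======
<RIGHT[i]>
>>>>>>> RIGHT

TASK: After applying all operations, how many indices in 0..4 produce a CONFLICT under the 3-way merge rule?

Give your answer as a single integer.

Answer: 2

Derivation:
Final LEFT:  [charlie, alpha, alpha, foxtrot, india]
Final RIGHT: [echo, alpha, bravo, hotel, foxtrot]
i=0: BASE=bravo L=charlie R=echo all differ -> CONFLICT
i=1: L=alpha R=alpha -> agree -> alpha
i=2: L=alpha, R=bravo=BASE -> take LEFT -> alpha
i=3: BASE=alpha L=foxtrot R=hotel all differ -> CONFLICT
i=4: L=india, R=foxtrot=BASE -> take LEFT -> india
Conflict count: 2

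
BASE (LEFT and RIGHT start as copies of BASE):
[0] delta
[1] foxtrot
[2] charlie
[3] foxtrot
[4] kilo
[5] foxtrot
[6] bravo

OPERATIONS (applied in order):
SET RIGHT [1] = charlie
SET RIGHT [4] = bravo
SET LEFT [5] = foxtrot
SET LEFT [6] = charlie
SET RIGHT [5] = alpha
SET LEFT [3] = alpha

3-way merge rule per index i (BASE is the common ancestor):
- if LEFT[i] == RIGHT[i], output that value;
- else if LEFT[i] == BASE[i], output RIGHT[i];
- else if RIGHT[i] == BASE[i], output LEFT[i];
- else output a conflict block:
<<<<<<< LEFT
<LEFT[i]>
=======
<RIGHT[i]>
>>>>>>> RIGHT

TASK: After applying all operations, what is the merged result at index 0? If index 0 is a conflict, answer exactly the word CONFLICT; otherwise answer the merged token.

Final LEFT:  [delta, foxtrot, charlie, alpha, kilo, foxtrot, charlie]
Final RIGHT: [delta, charlie, charlie, foxtrot, bravo, alpha, bravo]
i=0: L=delta R=delta -> agree -> delta
i=1: L=foxtrot=BASE, R=charlie -> take RIGHT -> charlie
i=2: L=charlie R=charlie -> agree -> charlie
i=3: L=alpha, R=foxtrot=BASE -> take LEFT -> alpha
i=4: L=kilo=BASE, R=bravo -> take RIGHT -> bravo
i=5: L=foxtrot=BASE, R=alpha -> take RIGHT -> alpha
i=6: L=charlie, R=bravo=BASE -> take LEFT -> charlie
Index 0 -> delta

Answer: delta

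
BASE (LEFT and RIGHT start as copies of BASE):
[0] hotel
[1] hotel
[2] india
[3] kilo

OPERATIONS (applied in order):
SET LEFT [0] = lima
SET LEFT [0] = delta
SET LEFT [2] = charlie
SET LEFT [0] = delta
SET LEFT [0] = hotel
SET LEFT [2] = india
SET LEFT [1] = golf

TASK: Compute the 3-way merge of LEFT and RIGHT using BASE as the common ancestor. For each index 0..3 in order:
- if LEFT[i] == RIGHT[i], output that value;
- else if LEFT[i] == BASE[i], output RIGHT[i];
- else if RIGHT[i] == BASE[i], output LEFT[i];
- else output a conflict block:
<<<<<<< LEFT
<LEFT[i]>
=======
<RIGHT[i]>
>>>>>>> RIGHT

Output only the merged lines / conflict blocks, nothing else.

Final LEFT:  [hotel, golf, india, kilo]
Final RIGHT: [hotel, hotel, india, kilo]
i=0: L=hotel R=hotel -> agree -> hotel
i=1: L=golf, R=hotel=BASE -> take LEFT -> golf
i=2: L=india R=india -> agree -> india
i=3: L=kilo R=kilo -> agree -> kilo

Answer: hotel
golf
india
kilo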